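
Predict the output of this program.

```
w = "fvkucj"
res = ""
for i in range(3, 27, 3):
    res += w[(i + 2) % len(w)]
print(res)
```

jkjkjkjk

i=3: add w[5]='j' → 'j'
i=6: add w[2]='k' → 'jk'
i=9: add w[5]='j' → 'jkj'
i=12: add w[2]='k' → 'jkjk'
i=15: add w[5]='j' → 'jkjkj'
i=18: add w[2]='k' → 'jkjkjk'
i=21: add w[5]='j' → 'jkjkjkj'
i=24: add w[2]='k' → 'jkjkjkjk'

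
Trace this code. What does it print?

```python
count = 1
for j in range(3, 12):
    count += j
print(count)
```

j=3: count = 1+3 = 4
j=4: count = 4+4 = 8
j=5: count = 8+5 = 13
j=6: count = 13+6 = 19
j=7: count = 19+7 = 26
j=8: count = 26+8 = 34
j=9: count = 34+9 = 43
j=10: count = 43+10 = 53
j=11: count = 53+11 = 64

64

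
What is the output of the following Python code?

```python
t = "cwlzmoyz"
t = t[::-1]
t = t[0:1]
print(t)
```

reverse → 'zyomzlwc'
slice [0:1] → 'z'

z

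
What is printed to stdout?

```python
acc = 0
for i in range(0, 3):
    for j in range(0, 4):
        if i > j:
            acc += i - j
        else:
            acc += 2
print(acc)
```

i=0,j=0: not 0>0, acc = 0+2 = 2
i=0,j=1: not 0>1, acc = 2+2 = 4
i=0,j=2: not 0>2, acc = 4+2 = 6
i=0,j=3: not 0>3, acc = 6+2 = 8
i=1,j=0: 1>0, acc = 8+1 = 9
i=1,j=1: not 1>1, acc = 9+2 = 11
i=1,j=2: not 1>2, acc = 11+2 = 13
i=1,j=3: not 1>3, acc = 13+2 = 15
i=2,j=0: 2>0, acc = 15+2 = 17
i=2,j=1: 2>1, acc = 17+1 = 18
i=2,j=2: not 2>2, acc = 18+2 = 20
i=2,j=3: not 2>3, acc = 20+2 = 22

22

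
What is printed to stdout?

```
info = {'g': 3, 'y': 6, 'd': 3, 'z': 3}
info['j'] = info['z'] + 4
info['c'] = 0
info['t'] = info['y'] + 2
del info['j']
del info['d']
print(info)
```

info['j'] = info['z']+4 = 7 → {'g': 3, 'y': 6, 'd': 3, 'z': 3, 'j': 7}
info['c'] = 0 → {'g': 3, 'y': 6, 'd': 3, 'z': 3, 'j': 7, 'c': 0}
info['t'] = info['y']+2 = 8 → {'g': 3, 'y': 6, 'd': 3, 'z': 3, 'j': 7, 'c': 0, 't': 8}
del 'j' → {'g': 3, 'y': 6, 'd': 3, 'z': 3, 'c': 0, 't': 8}
del 'd' → {'g': 3, 'y': 6, 'z': 3, 'c': 0, 't': 8}

{'g': 3, 'y': 6, 'z': 3, 'c': 0, 't': 8}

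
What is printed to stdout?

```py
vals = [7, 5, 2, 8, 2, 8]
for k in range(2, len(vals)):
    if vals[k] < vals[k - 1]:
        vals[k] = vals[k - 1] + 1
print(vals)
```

[7, 5, 6, 8, 9, 10]

k=2: 2<5, vals[2] = 5+1 = 6 → [7, 5, 6, 8, 2, 8]
k=3: 8>=6, unchanged → [7, 5, 6, 8, 2, 8]
k=4: 2<8, vals[4] = 8+1 = 9 → [7, 5, 6, 8, 9, 8]
k=5: 8<9, vals[5] = 9+1 = 10 → [7, 5, 6, 8, 9, 10]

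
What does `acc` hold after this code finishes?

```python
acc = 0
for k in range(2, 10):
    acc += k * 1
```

k=2: acc = 0+2*1 = 2
k=3: acc = 2+3*1 = 5
k=4: acc = 5+4*1 = 9
k=5: acc = 9+5*1 = 14
k=6: acc = 14+6*1 = 20
k=7: acc = 20+7*1 = 27
k=8: acc = 27+8*1 = 35
k=9: acc = 35+9*1 = 44

44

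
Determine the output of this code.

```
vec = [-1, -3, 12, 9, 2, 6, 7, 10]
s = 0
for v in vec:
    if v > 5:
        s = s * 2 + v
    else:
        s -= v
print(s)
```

v=-1: not >5, s = 0-(-1) = 1
v=-3: not >5, s = 1-(-3) = 4
v=12: >5, s = 4*2+12 = 20
v=9: >5, s = 20*2+9 = 49
v=2: not >5, s = 49-2 = 47
v=6: >5, s = 47*2+6 = 100
v=7: >5, s = 100*2+7 = 207
v=10: >5, s = 207*2+10 = 424

424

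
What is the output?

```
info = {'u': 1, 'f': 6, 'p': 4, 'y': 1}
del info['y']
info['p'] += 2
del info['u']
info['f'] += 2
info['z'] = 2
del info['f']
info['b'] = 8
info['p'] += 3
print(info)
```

del 'y' → {'u': 1, 'f': 6, 'p': 4}
info['p'] = 4+2 = 6 → {'u': 1, 'f': 6, 'p': 6}
del 'u' → {'f': 6, 'p': 6}
info['f'] = 6+2 = 8 → {'f': 8, 'p': 6}
info['z'] = 2 → {'f': 8, 'p': 6, 'z': 2}
del 'f' → {'p': 6, 'z': 2}
info['b'] = 8 → {'p': 6, 'z': 2, 'b': 8}
info['p'] = 6+3 = 9 → {'p': 9, 'z': 2, 'b': 8}

{'p': 9, 'z': 2, 'b': 8}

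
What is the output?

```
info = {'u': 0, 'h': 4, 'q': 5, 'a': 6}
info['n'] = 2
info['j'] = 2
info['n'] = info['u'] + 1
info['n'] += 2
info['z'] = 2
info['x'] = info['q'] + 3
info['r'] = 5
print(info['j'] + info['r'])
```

7

info['n'] = 2 → {'u': 0, 'h': 4, 'q': 5, 'a': 6, 'n': 2}
info['j'] = 2 → {'u': 0, 'h': 4, 'q': 5, 'a': 6, 'n': 2, 'j': 2}
info['n'] = info['u']+1 = 1 → {'u': 0, 'h': 4, 'q': 5, 'a': 6, 'n': 1, 'j': 2}
info['n'] = 1+2 = 3 → {'u': 0, 'h': 4, 'q': 5, 'a': 6, 'n': 3, 'j': 2}
info['z'] = 2 → {'u': 0, 'h': 4, 'q': 5, 'a': 6, 'n': 3, 'j': 2, 'z': 2}
info['x'] = info['q']+3 = 8 → {'u': 0, 'h': 4, 'q': 5, 'a': 6, 'n': 3, 'j': 2, 'z': 2, 'x': 8}
info['r'] = 5 → {'u': 0, 'h': 4, 'q': 5, 'a': 6, 'n': 3, 'j': 2, 'z': 2, 'x': 8, 'r': 5}
info['j']+info['r'] = 2+5 = 7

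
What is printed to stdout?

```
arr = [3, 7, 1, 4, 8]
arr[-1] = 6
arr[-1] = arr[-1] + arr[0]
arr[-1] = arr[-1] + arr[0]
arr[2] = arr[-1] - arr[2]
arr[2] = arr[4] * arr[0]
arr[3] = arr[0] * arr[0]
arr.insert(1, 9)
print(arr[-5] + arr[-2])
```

arr[-1] = 6 → [3, 7, 1, 4, 6]
arr[-1] = arr[-1]+arr[0] = 6+3 = 9 → [3, 7, 1, 4, 9]
arr[-1] = arr[-1]+arr[0] = 9+3 = 12 → [3, 7, 1, 4, 12]
arr[2] = arr[-1]-arr[2] = 12-1 = 11 → [3, 7, 11, 4, 12]
arr[2] = arr[4]*arr[0] = 12*3 = 36 → [3, 7, 36, 4, 12]
arr[3] = arr[0]*arr[0] = 3*3 = 9 → [3, 7, 36, 9, 12]
insert 9 at 1 → [3, 9, 7, 36, 9, 12]
arr[-5]+arr[-2] = 9+9 = 18

18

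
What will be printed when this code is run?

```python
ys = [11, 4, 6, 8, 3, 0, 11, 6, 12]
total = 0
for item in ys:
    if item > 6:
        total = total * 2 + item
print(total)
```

154

item=11: >6, total = 0*2+11 = 11
item=4: not >6
item=6: not >6
item=8: >6, total = 11*2+8 = 30
item=3: not >6
item=0: not >6
item=11: >6, total = 30*2+11 = 71
item=6: not >6
item=12: >6, total = 71*2+12 = 154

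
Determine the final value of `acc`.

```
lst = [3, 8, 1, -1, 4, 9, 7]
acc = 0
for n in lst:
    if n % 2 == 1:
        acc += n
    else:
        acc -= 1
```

17

n=3: odd, acc = 0+3 = 3
n=8: not odd, acc = 3-1 = 2
n=1: odd, acc = 2+1 = 3
n=-1: odd, acc = 3+(-1) = 2
n=4: not odd, acc = 2-1 = 1
n=9: odd, acc = 1+9 = 10
n=7: odd, acc = 10+7 = 17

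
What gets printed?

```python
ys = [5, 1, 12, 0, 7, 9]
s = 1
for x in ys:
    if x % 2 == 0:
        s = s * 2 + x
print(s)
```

x=5: not even
x=1: not even
x=12: even, s = 1*2+12 = 14
x=0: even, s = 14*2+0 = 28
x=7: not even
x=9: not even

28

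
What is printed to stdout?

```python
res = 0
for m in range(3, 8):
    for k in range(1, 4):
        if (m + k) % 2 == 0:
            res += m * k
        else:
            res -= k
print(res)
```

m=3,k=1: even sum, res = 0+3 = 3
m=3,k=2: odd sum, res = 3-2 = 1
m=3,k=3: even sum, res = 1+9 = 10
m=4,k=1: odd sum, res = 10-1 = 9
m=4,k=2: even sum, res = 9+8 = 17
m=4,k=3: odd sum, res = 17-3 = 14
m=5,k=1: even sum, res = 14+5 = 19
m=5,k=2: odd sum, res = 19-2 = 17
m=5,k=3: even sum, res = 17+15 = 32
m=6,k=1: odd sum, res = 32-1 = 31
m=6,k=2: even sum, res = 31+12 = 43
m=6,k=3: odd sum, res = 43-3 = 40
m=7,k=1: even sum, res = 40+7 = 47
m=7,k=2: odd sum, res = 47-2 = 45
m=7,k=3: even sum, res = 45+21 = 66

66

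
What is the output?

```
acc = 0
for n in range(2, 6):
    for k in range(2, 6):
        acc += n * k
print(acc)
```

n=2,k=2: acc = 0+4 = 4
n=2,k=3: acc = 4+6 = 10
n=2,k=4: acc = 10+8 = 18
n=2,k=5: acc = 18+10 = 28
n=3,k=2: acc = 28+6 = 34
n=3,k=3: acc = 34+9 = 43
n=3,k=4: acc = 43+12 = 55
n=3,k=5: acc = 55+15 = 70
n=4,k=2: acc = 70+8 = 78
n=4,k=3: acc = 78+12 = 90
n=4,k=4: acc = 90+16 = 106
n=4,k=5: acc = 106+20 = 126
n=5,k=2: acc = 126+10 = 136
n=5,k=3: acc = 136+15 = 151
n=5,k=4: acc = 151+20 = 171
n=5,k=5: acc = 171+25 = 196

196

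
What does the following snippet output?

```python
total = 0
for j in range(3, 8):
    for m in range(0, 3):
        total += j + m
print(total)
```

90

j=3,m=0: total = 0+3 = 3
j=3,m=1: total = 3+4 = 7
j=3,m=2: total = 7+5 = 12
j=4,m=0: total = 12+4 = 16
j=4,m=1: total = 16+5 = 21
j=4,m=2: total = 21+6 = 27
j=5,m=0: total = 27+5 = 32
j=5,m=1: total = 32+6 = 38
j=5,m=2: total = 38+7 = 45
j=6,m=0: total = 45+6 = 51
j=6,m=1: total = 51+7 = 58
j=6,m=2: total = 58+8 = 66
j=7,m=0: total = 66+7 = 73
j=7,m=1: total = 73+8 = 81
j=7,m=2: total = 81+9 = 90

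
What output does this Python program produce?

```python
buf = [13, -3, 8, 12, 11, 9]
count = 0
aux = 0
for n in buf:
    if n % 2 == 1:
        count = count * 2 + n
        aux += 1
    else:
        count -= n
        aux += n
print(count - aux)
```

19

n=13: odd, count = 0*2+13 = 13; aux=1
n=-3: odd, count = 13*2+(-3) = 23; aux=2
n=8: not odd, count = 23-8 = 15; aux=10
n=12: not odd, count = 15-12 = 3; aux=22
n=11: odd, count = 3*2+11 = 17; aux=23
n=9: odd, count = 17*2+9 = 43; aux=24
count-aux = 43-24 = 19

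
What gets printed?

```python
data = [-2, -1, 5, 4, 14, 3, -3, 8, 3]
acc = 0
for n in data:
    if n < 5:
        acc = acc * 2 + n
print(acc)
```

n=-2: <5, acc = 0*2+(-2) = -2
n=-1: <5, acc = (-2)*2+(-1) = -5
n=5: not <5
n=4: <5, acc = (-5)*2+4 = -6
n=14: not <5
n=3: <5, acc = (-6)*2+3 = -9
n=-3: <5, acc = (-9)*2+(-3) = -21
n=8: not <5
n=3: <5, acc = (-21)*2+3 = -39

-39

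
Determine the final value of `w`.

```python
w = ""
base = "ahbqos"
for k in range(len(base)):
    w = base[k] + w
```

'soqbha'

k=0: prepend 'a' → 'a'
k=1: prepend 'h' → 'ha'
k=2: prepend 'b' → 'bha'
k=3: prepend 'q' → 'qbha'
k=4: prepend 'o' → 'oqbha'
k=5: prepend 's' → 'soqbha'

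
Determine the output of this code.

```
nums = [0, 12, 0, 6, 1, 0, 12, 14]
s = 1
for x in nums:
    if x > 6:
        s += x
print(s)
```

x=0: not >6
x=12: >6, s = 1+12 = 13
x=0: not >6
x=6: not >6
x=1: not >6
x=0: not >6
x=12: >6, s = 13+12 = 25
x=14: >6, s = 25+14 = 39

39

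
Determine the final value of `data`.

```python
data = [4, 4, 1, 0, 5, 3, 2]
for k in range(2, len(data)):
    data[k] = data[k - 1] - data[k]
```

k=2: data[2] = 4-1 = 3 → [4, 4, 3, 0, 5, 3, 2]
k=3: data[3] = 3-0 = 3 → [4, 4, 3, 3, 5, 3, 2]
k=4: data[4] = 3-5 = -2 → [4, 4, 3, 3, -2, 3, 2]
k=5: data[5] = (-2)-3 = -5 → [4, 4, 3, 3, -2, -5, 2]
k=6: data[6] = (-5)-2 = -7 → [4, 4, 3, 3, -2, -5, -7]

[4, 4, 3, 3, -2, -5, -7]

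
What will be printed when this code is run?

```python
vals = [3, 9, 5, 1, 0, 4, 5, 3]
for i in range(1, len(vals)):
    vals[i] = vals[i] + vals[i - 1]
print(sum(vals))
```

147

i=1: vals[1] = 9+3 = 12 → [3, 12, 5, 1, 0, 4, 5, 3]
i=2: vals[2] = 5+12 = 17 → [3, 12, 17, 1, 0, 4, 5, 3]
i=3: vals[3] = 1+17 = 18 → [3, 12, 17, 18, 0, 4, 5, 3]
i=4: vals[4] = 0+18 = 18 → [3, 12, 17, 18, 18, 4, 5, 3]
i=5: vals[5] = 4+18 = 22 → [3, 12, 17, 18, 18, 22, 5, 3]
i=6: vals[6] = 5+22 = 27 → [3, 12, 17, 18, 18, 22, 27, 3]
i=7: vals[7] = 3+27 = 30 → [3, 12, 17, 18, 18, 22, 27, 30]
sum = 147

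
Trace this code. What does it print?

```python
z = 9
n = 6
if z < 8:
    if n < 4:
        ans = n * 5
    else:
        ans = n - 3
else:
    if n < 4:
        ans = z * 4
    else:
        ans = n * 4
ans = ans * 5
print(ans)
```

z=9, n=6
z < 8 is False; n < 4 is False
→ ans = n * 4 = 24
ans = 24*5 = 120

120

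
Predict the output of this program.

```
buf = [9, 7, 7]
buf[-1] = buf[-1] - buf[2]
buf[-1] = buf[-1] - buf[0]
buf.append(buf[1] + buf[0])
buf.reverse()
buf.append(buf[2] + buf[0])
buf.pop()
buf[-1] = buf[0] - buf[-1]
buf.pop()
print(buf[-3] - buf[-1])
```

buf[-1] = buf[-1]-buf[2] = 7-7 = 0 → [9, 7, 0]
buf[-1] = buf[-1]-buf[0] = 0-9 = -9 → [9, 7, -9]
append buf[1]+buf[0] = 7+9 = 16 → [9, 7, -9, 16]
reverse → [16, -9, 7, 9]
append buf[2]+buf[0] = 7+16 = 23 → [16, -9, 7, 9, 23]
pop() removes 23 → [16, -9, 7, 9]
buf[-1] = buf[0]-buf[-1] = 16-9 = 7 → [16, -9, 7, 7]
pop() removes 7 → [16, -9, 7]
buf[-3]-buf[-1] = 16-7 = 9

9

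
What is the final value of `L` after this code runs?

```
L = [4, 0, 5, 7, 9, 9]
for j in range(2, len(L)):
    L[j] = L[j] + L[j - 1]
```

[4, 0, 5, 12, 21, 30]

j=2: L[2] = 5+0 = 5 → [4, 0, 5, 7, 9, 9]
j=3: L[3] = 7+5 = 12 → [4, 0, 5, 12, 9, 9]
j=4: L[4] = 9+12 = 21 → [4, 0, 5, 12, 21, 9]
j=5: L[5] = 9+21 = 30 → [4, 0, 5, 12, 21, 30]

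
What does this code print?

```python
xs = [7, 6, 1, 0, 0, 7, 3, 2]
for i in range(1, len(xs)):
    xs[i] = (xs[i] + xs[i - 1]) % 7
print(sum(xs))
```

i=1: xs[1] = (6+7)%7 = 6 → [7, 6, 1, 0, 0, 7, 3, 2]
i=2: xs[2] = (1+6)%7 = 0 → [7, 6, 0, 0, 0, 7, 3, 2]
i=3: xs[3] = (0+0)%7 = 0 → [7, 6, 0, 0, 0, 7, 3, 2]
i=4: xs[4] = (0+0)%7 = 0 → [7, 6, 0, 0, 0, 7, 3, 2]
i=5: xs[5] = (7+0)%7 = 0 → [7, 6, 0, 0, 0, 0, 3, 2]
i=6: xs[6] = (3+0)%7 = 3 → [7, 6, 0, 0, 0, 0, 3, 2]
i=7: xs[7] = (2+3)%7 = 5 → [7, 6, 0, 0, 0, 0, 3, 5]
sum = 21

21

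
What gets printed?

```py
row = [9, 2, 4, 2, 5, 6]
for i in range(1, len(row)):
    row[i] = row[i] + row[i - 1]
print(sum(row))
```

102

i=1: row[1] = 2+9 = 11 → [9, 11, 4, 2, 5, 6]
i=2: row[2] = 4+11 = 15 → [9, 11, 15, 2, 5, 6]
i=3: row[3] = 2+15 = 17 → [9, 11, 15, 17, 5, 6]
i=4: row[4] = 5+17 = 22 → [9, 11, 15, 17, 22, 6]
i=5: row[5] = 6+22 = 28 → [9, 11, 15, 17, 22, 28]
sum = 102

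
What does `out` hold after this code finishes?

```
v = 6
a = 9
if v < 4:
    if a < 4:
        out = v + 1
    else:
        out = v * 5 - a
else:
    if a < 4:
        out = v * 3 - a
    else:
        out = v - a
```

-3

v=6, a=9
v < 4 is False; a < 4 is False
→ out = v - a = -3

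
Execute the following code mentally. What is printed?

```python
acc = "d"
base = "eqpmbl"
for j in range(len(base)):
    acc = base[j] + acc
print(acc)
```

lbmpqed

j=0: prepend 'e' → 'ed'
j=1: prepend 'q' → 'qed'
j=2: prepend 'p' → 'pqed'
j=3: prepend 'm' → 'mpqed'
j=4: prepend 'b' → 'bmpqed'
j=5: prepend 'l' → 'lbmpqed'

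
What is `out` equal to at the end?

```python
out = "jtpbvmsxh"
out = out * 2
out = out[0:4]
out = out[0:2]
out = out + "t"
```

'jtt'

repeat ×2 → 'jtpbvmsxhjtpbvmsxh'
slice [0:4] → 'jtpb'
slice [0:2] → 'jt'
+ 't' → 'jtt'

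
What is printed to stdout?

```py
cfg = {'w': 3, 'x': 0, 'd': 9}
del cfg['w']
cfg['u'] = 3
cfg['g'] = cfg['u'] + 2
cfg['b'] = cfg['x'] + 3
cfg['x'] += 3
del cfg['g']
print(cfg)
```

{'x': 3, 'd': 9, 'u': 3, 'b': 3}

del 'w' → {'x': 0, 'd': 9}
cfg['u'] = 3 → {'x': 0, 'd': 9, 'u': 3}
cfg['g'] = cfg['u']+2 = 5 → {'x': 0, 'd': 9, 'u': 3, 'g': 5}
cfg['b'] = cfg['x']+3 = 3 → {'x': 0, 'd': 9, 'u': 3, 'g': 5, 'b': 3}
cfg['x'] = 0+3 = 3 → {'x': 3, 'd': 9, 'u': 3, 'g': 5, 'b': 3}
del 'g' → {'x': 3, 'd': 9, 'u': 3, 'b': 3}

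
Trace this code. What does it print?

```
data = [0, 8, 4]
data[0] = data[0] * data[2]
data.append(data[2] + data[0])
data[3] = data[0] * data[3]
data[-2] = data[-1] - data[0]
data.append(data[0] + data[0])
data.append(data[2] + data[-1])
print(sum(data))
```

data[0] = data[0]*data[2] = 0*4 = 0 → [0, 8, 4]
append data[2]+data[0] = 4+0 = 4 → [0, 8, 4, 4]
data[3] = data[0]*data[3] = 0*4 = 0 → [0, 8, 4, 0]
data[-2] = data[-1]-data[0] = 0-0 = 0 → [0, 8, 0, 0]
append data[0]+data[0] = 0+0 = 0 → [0, 8, 0, 0, 0]
append data[2]+data[-1] = 0+0 = 0 → [0, 8, 0, 0, 0, 0]
sum = 8

8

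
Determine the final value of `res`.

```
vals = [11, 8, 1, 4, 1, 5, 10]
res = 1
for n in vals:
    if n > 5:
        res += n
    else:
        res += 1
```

34

n=11: >5, res = 1+11 = 12
n=8: >5, res = 12+8 = 20
n=1: not >5, res = 20+1 = 21
n=4: not >5, res = 21+1 = 22
n=1: not >5, res = 22+1 = 23
n=5: not >5, res = 23+1 = 24
n=10: >5, res = 24+10 = 34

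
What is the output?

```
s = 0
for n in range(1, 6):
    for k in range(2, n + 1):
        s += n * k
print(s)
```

n=2,k=2: s = 0+4 = 4
n=3,k=2: s = 4+6 = 10
n=3,k=3: s = 10+9 = 19
n=4,k=2: s = 19+8 = 27
n=4,k=3: s = 27+12 = 39
n=4,k=4: s = 39+16 = 55
n=5,k=2: s = 55+10 = 65
n=5,k=3: s = 65+15 = 80
n=5,k=4: s = 80+20 = 100
n=5,k=5: s = 100+25 = 125

125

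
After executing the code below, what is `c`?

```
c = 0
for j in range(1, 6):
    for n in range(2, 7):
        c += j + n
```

j=1,n=2: c = 0+3 = 3
j=1,n=3: c = 3+4 = 7
j=1,n=4: c = 7+5 = 12
j=1,n=5: c = 12+6 = 18
j=1,n=6: c = 18+7 = 25
j=2,n=2: c = 25+4 = 29
j=2,n=3: c = 29+5 = 34
j=2,n=4: c = 34+6 = 40
j=2,n=5: c = 40+7 = 47
j=2,n=6: c = 47+8 = 55
j=3,n=2: c = 55+5 = 60
j=3,n=3: c = 60+6 = 66
j=3,n=4: c = 66+7 = 73
j=3,n=5: c = 73+8 = 81
j=3,n=6: c = 81+9 = 90
j=4,n=2: c = 90+6 = 96
j=4,n=3: c = 96+7 = 103
j=4,n=4: c = 103+8 = 111
j=4,n=5: c = 111+9 = 120
j=4,n=6: c = 120+10 = 130
j=5,n=2: c = 130+7 = 137
j=5,n=3: c = 137+8 = 145
j=5,n=4: c = 145+9 = 154
j=5,n=5: c = 154+10 = 164
j=5,n=6: c = 164+11 = 175

175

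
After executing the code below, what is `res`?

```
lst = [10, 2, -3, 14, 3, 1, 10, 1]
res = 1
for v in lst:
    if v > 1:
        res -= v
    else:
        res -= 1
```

v=10: >1, res = 1-10 = -9
v=2: >1, res = (-9)-2 = -11
v=-3: not >1, res = (-11)-1 = -12
v=14: >1, res = (-12)-14 = -26
v=3: >1, res = (-26)-3 = -29
v=1: not >1, res = (-29)-1 = -30
v=10: >1, res = (-30)-10 = -40
v=1: not >1, res = (-40)-1 = -41

-41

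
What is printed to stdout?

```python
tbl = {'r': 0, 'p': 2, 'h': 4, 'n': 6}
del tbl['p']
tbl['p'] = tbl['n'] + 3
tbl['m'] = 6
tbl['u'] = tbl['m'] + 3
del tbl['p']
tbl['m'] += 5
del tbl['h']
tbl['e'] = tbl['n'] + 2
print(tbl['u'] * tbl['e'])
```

72

del 'p' → {'r': 0, 'h': 4, 'n': 6}
tbl['p'] = tbl['n']+3 = 9 → {'r': 0, 'h': 4, 'n': 6, 'p': 9}
tbl['m'] = 6 → {'r': 0, 'h': 4, 'n': 6, 'p': 9, 'm': 6}
tbl['u'] = tbl['m']+3 = 9 → {'r': 0, 'h': 4, 'n': 6, 'p': 9, 'm': 6, 'u': 9}
del 'p' → {'r': 0, 'h': 4, 'n': 6, 'm': 6, 'u': 9}
tbl['m'] = 6+5 = 11 → {'r': 0, 'h': 4, 'n': 6, 'm': 11, 'u': 9}
del 'h' → {'r': 0, 'n': 6, 'm': 11, 'u': 9}
tbl['e'] = tbl['n']+2 = 8 → {'r': 0, 'n': 6, 'm': 11, 'u': 9, 'e': 8}
tbl['u']*tbl['e'] = 9*8 = 72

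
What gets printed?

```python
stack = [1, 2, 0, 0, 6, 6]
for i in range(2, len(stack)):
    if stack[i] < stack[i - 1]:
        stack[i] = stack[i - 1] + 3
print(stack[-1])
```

14

i=2: 0<2, stack[2] = 2+3 = 5 → [1, 2, 5, 0, 6, 6]
i=3: 0<5, stack[3] = 5+3 = 8 → [1, 2, 5, 8, 6, 6]
i=4: 6<8, stack[4] = 8+3 = 11 → [1, 2, 5, 8, 11, 6]
i=5: 6<11, stack[5] = 11+3 = 14 → [1, 2, 5, 8, 11, 14]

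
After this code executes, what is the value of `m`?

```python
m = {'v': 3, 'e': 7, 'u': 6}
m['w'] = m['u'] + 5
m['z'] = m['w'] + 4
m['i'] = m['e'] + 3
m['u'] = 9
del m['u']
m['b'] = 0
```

m['w'] = m['u']+5 = 11 → {'v': 3, 'e': 7, 'u': 6, 'w': 11}
m['z'] = m['w']+4 = 15 → {'v': 3, 'e': 7, 'u': 6, 'w': 11, 'z': 15}
m['i'] = m['e']+3 = 10 → {'v': 3, 'e': 7, 'u': 6, 'w': 11, 'z': 15, 'i': 10}
m['u'] = 9 → {'v': 3, 'e': 7, 'u': 9, 'w': 11, 'z': 15, 'i': 10}
del 'u' → {'v': 3, 'e': 7, 'w': 11, 'z': 15, 'i': 10}
m['b'] = 0 → {'v': 3, 'e': 7, 'w': 11, 'z': 15, 'i': 10, 'b': 0}

{'v': 3, 'e': 7, 'w': 11, 'z': 15, 'i': 10, 'b': 0}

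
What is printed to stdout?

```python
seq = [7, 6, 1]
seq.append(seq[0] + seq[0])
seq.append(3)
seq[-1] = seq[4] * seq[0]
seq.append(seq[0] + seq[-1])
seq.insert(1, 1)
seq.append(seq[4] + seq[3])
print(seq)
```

[7, 1, 6, 1, 14, 21, 28, 15]

append seq[0]+seq[0] = 7+7 = 14 → [7, 6, 1, 14]
append 3 → [7, 6, 1, 14, 3]
seq[-1] = seq[4]*seq[0] = 3*7 = 21 → [7, 6, 1, 14, 21]
append seq[0]+seq[-1] = 7+21 = 28 → [7, 6, 1, 14, 21, 28]
insert 1 at 1 → [7, 1, 6, 1, 14, 21, 28]
append seq[4]+seq[3] = 14+1 = 15 → [7, 1, 6, 1, 14, 21, 28, 15]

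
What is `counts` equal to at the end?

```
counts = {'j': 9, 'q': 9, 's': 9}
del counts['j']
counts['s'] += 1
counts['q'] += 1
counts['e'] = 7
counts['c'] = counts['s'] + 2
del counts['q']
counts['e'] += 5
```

del 'j' → {'q': 9, 's': 9}
counts['s'] = 9+1 = 10 → {'q': 9, 's': 10}
counts['q'] = 9+1 = 10 → {'q': 10, 's': 10}
counts['e'] = 7 → {'q': 10, 's': 10, 'e': 7}
counts['c'] = counts['s']+2 = 12 → {'q': 10, 's': 10, 'e': 7, 'c': 12}
del 'q' → {'s': 10, 'e': 7, 'c': 12}
counts['e'] = 7+5 = 12 → {'s': 10, 'e': 12, 'c': 12}

{'s': 10, 'e': 12, 'c': 12}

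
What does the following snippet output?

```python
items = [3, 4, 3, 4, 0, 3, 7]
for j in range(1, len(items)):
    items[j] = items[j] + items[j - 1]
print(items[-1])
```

j=1: items[1] = 4+3 = 7 → [3, 7, 3, 4, 0, 3, 7]
j=2: items[2] = 3+7 = 10 → [3, 7, 10, 4, 0, 3, 7]
j=3: items[3] = 4+10 = 14 → [3, 7, 10, 14, 0, 3, 7]
j=4: items[4] = 0+14 = 14 → [3, 7, 10, 14, 14, 3, 7]
j=5: items[5] = 3+14 = 17 → [3, 7, 10, 14, 14, 17, 7]
j=6: items[6] = 7+17 = 24 → [3, 7, 10, 14, 14, 17, 24]

24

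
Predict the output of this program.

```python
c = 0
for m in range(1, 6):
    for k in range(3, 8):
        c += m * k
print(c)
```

m=1,k=3: c = 0+3 = 3
m=1,k=4: c = 3+4 = 7
m=1,k=5: c = 7+5 = 12
m=1,k=6: c = 12+6 = 18
m=1,k=7: c = 18+7 = 25
m=2,k=3: c = 25+6 = 31
m=2,k=4: c = 31+8 = 39
m=2,k=5: c = 39+10 = 49
m=2,k=6: c = 49+12 = 61
m=2,k=7: c = 61+14 = 75
m=3,k=3: c = 75+9 = 84
m=3,k=4: c = 84+12 = 96
m=3,k=5: c = 96+15 = 111
m=3,k=6: c = 111+18 = 129
m=3,k=7: c = 129+21 = 150
m=4,k=3: c = 150+12 = 162
m=4,k=4: c = 162+16 = 178
m=4,k=5: c = 178+20 = 198
m=4,k=6: c = 198+24 = 222
m=4,k=7: c = 222+28 = 250
m=5,k=3: c = 250+15 = 265
m=5,k=4: c = 265+20 = 285
m=5,k=5: c = 285+25 = 310
m=5,k=6: c = 310+30 = 340
m=5,k=7: c = 340+35 = 375

375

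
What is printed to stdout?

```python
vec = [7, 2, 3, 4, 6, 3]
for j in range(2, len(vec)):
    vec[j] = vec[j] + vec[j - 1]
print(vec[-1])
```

j=2: vec[2] = 3+2 = 5 → [7, 2, 5, 4, 6, 3]
j=3: vec[3] = 4+5 = 9 → [7, 2, 5, 9, 6, 3]
j=4: vec[4] = 6+9 = 15 → [7, 2, 5, 9, 15, 3]
j=5: vec[5] = 3+15 = 18 → [7, 2, 5, 9, 15, 18]

18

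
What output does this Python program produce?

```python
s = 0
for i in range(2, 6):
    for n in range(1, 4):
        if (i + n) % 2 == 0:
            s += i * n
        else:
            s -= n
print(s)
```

i=2,n=1: odd sum, s = 0-1 = -1
i=2,n=2: even sum, s = (-1)+4 = 3
i=2,n=3: odd sum, s = 3-3 = 0
i=3,n=1: even sum, s = 0+3 = 3
i=3,n=2: odd sum, s = 3-2 = 1
i=3,n=3: even sum, s = 1+9 = 10
i=4,n=1: odd sum, s = 10-1 = 9
i=4,n=2: even sum, s = 9+8 = 17
i=4,n=3: odd sum, s = 17-3 = 14
i=5,n=1: even sum, s = 14+5 = 19
i=5,n=2: odd sum, s = 19-2 = 17
i=5,n=3: even sum, s = 17+15 = 32

32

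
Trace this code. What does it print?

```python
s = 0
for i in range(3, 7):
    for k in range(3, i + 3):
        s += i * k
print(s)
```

i=3,k=3: s = 0+9 = 9
i=3,k=4: s = 9+12 = 21
i=3,k=5: s = 21+15 = 36
i=4,k=3: s = 36+12 = 48
i=4,k=4: s = 48+16 = 64
i=4,k=5: s = 64+20 = 84
i=4,k=6: s = 84+24 = 108
i=5,k=3: s = 108+15 = 123
i=5,k=4: s = 123+20 = 143
i=5,k=5: s = 143+25 = 168
i=5,k=6: s = 168+30 = 198
i=5,k=7: s = 198+35 = 233
i=6,k=3: s = 233+18 = 251
i=6,k=4: s = 251+24 = 275
i=6,k=5: s = 275+30 = 305
i=6,k=6: s = 305+36 = 341
i=6,k=7: s = 341+42 = 383
i=6,k=8: s = 383+48 = 431

431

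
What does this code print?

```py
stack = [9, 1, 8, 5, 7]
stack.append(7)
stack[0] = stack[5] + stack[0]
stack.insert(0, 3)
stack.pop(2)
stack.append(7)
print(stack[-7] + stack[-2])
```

10

append 7 → [9, 1, 8, 5, 7, 7]
stack[0] = stack[5]+stack[0] = 7+9 = 16 → [16, 1, 8, 5, 7, 7]
insert 3 at 0 → [3, 16, 1, 8, 5, 7, 7]
pop(2) removes 1 → [3, 16, 8, 5, 7, 7]
append 7 → [3, 16, 8, 5, 7, 7, 7]
stack[-7]+stack[-2] = 3+7 = 10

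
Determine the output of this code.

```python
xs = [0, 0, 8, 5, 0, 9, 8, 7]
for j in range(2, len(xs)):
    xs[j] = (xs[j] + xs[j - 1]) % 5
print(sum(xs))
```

j=2: xs[2] = (8+0)%5 = 3 → [0, 0, 3, 5, 0, 9, 8, 7]
j=3: xs[3] = (5+3)%5 = 3 → [0, 0, 3, 3, 0, 9, 8, 7]
j=4: xs[4] = (0+3)%5 = 3 → [0, 0, 3, 3, 3, 9, 8, 7]
j=5: xs[5] = (9+3)%5 = 2 → [0, 0, 3, 3, 3, 2, 8, 7]
j=6: xs[6] = (8+2)%5 = 0 → [0, 0, 3, 3, 3, 2, 0, 7]
j=7: xs[7] = (7+0)%5 = 2 → [0, 0, 3, 3, 3, 2, 0, 2]
sum = 13

13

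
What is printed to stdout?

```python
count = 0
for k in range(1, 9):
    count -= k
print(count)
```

k=1: count = 0-1 = -1
k=2: count = (-1)-2 = -3
k=3: count = (-3)-3 = -6
k=4: count = (-6)-4 = -10
k=5: count = (-10)-5 = -15
k=6: count = (-15)-6 = -21
k=7: count = (-21)-7 = -28
k=8: count = (-28)-8 = -36

-36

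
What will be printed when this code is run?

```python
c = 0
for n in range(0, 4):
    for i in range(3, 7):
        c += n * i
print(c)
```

108

n=0,i=3: c = 0+0 = 0
n=0,i=4: c = 0+0 = 0
n=0,i=5: c = 0+0 = 0
n=0,i=6: c = 0+0 = 0
n=1,i=3: c = 0+3 = 3
n=1,i=4: c = 3+4 = 7
n=1,i=5: c = 7+5 = 12
n=1,i=6: c = 12+6 = 18
n=2,i=3: c = 18+6 = 24
n=2,i=4: c = 24+8 = 32
n=2,i=5: c = 32+10 = 42
n=2,i=6: c = 42+12 = 54
n=3,i=3: c = 54+9 = 63
n=3,i=4: c = 63+12 = 75
n=3,i=5: c = 75+15 = 90
n=3,i=6: c = 90+18 = 108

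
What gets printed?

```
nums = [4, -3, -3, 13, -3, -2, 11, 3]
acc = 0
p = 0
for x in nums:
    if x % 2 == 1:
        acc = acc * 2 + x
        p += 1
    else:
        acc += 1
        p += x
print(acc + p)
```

49

x=4: not odd, acc = 0+1 = 1; p=4
x=-3: odd, acc = 1*2+(-3) = -1; p=5
x=-3: odd, acc = (-1)*2+(-3) = -5; p=6
x=13: odd, acc = (-5)*2+13 = 3; p=7
x=-3: odd, acc = 3*2+(-3) = 3; p=8
x=-2: not odd, acc = 3+1 = 4; p=6
x=11: odd, acc = 4*2+11 = 19; p=7
x=3: odd, acc = 19*2+3 = 41; p=8
acc+p = 41+8 = 49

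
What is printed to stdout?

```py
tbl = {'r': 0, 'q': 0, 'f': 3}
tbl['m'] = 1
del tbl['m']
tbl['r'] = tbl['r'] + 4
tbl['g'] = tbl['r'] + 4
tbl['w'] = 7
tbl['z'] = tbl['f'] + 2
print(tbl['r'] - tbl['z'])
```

tbl['m'] = 1 → {'r': 0, 'q': 0, 'f': 3, 'm': 1}
del 'm' → {'r': 0, 'q': 0, 'f': 3}
tbl['r'] = tbl['r']+4 = 4 → {'r': 4, 'q': 0, 'f': 3}
tbl['g'] = tbl['r']+4 = 8 → {'r': 4, 'q': 0, 'f': 3, 'g': 8}
tbl['w'] = 7 → {'r': 4, 'q': 0, 'f': 3, 'g': 8, 'w': 7}
tbl['z'] = tbl['f']+2 = 5 → {'r': 4, 'q': 0, 'f': 3, 'g': 8, 'w': 7, 'z': 5}
tbl['r']-tbl['z'] = 4-5 = -1

-1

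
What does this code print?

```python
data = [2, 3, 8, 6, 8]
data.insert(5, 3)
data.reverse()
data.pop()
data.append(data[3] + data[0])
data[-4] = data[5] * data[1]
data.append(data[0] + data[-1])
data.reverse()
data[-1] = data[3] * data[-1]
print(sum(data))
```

156

insert 3 at 5 → [2, 3, 8, 6, 8, 3]
reverse → [3, 8, 6, 8, 3, 2]
pop() removes 2 → [3, 8, 6, 8, 3]
append data[3]+data[0] = 8+3 = 11 → [3, 8, 6, 8, 3, 11]
data[-4] = data[5]*data[1] = 11*8 = 88 → [3, 8, 88, 8, 3, 11]
append data[0]+data[-1] = 3+11 = 14 → [3, 8, 88, 8, 3, 11, 14]
reverse → [14, 11, 3, 8, 88, 8, 3]
data[-1] = data[3]*data[-1] = 8*3 = 24 → [14, 11, 3, 8, 88, 8, 24]
sum = 156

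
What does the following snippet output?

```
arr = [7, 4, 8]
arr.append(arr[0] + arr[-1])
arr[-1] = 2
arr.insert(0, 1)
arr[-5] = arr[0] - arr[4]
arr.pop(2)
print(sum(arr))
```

16

append arr[0]+arr[-1] = 7+8 = 15 → [7, 4, 8, 15]
arr[-1] = 2 → [7, 4, 8, 2]
insert 1 at 0 → [1, 7, 4, 8, 2]
arr[-5] = arr[0]-arr[4] = 1-2 = -1 → [-1, 7, 4, 8, 2]
pop(2) removes 4 → [-1, 7, 8, 2]
sum = 16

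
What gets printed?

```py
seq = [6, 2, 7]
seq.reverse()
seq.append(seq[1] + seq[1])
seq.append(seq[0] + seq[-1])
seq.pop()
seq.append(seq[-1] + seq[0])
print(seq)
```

reverse → [7, 2, 6]
append seq[1]+seq[1] = 2+2 = 4 → [7, 2, 6, 4]
append seq[0]+seq[-1] = 7+4 = 11 → [7, 2, 6, 4, 11]
pop() removes 11 → [7, 2, 6, 4]
append seq[-1]+seq[0] = 4+7 = 11 → [7, 2, 6, 4, 11]

[7, 2, 6, 4, 11]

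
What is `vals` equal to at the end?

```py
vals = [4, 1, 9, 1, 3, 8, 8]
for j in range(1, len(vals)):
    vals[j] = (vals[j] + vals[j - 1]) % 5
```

[4, 0, 4, 0, 3, 1, 4]

j=1: vals[1] = (1+4)%5 = 0 → [4, 0, 9, 1, 3, 8, 8]
j=2: vals[2] = (9+0)%5 = 4 → [4, 0, 4, 1, 3, 8, 8]
j=3: vals[3] = (1+4)%5 = 0 → [4, 0, 4, 0, 3, 8, 8]
j=4: vals[4] = (3+0)%5 = 3 → [4, 0, 4, 0, 3, 8, 8]
j=5: vals[5] = (8+3)%5 = 1 → [4, 0, 4, 0, 3, 1, 8]
j=6: vals[6] = (8+1)%5 = 4 → [4, 0, 4, 0, 3, 1, 4]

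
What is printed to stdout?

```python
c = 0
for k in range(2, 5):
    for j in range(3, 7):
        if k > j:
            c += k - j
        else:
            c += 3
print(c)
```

34

k=2,j=3: not 2>3, c = 0+3 = 3
k=2,j=4: not 2>4, c = 3+3 = 6
k=2,j=5: not 2>5, c = 6+3 = 9
k=2,j=6: not 2>6, c = 9+3 = 12
k=3,j=3: not 3>3, c = 12+3 = 15
k=3,j=4: not 3>4, c = 15+3 = 18
k=3,j=5: not 3>5, c = 18+3 = 21
k=3,j=6: not 3>6, c = 21+3 = 24
k=4,j=3: 4>3, c = 24+1 = 25
k=4,j=4: not 4>4, c = 25+3 = 28
k=4,j=5: not 4>5, c = 28+3 = 31
k=4,j=6: not 4>6, c = 31+3 = 34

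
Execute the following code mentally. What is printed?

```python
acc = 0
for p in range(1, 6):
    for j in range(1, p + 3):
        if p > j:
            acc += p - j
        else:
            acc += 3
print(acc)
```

65

p=1,j=1: not 1>1, acc = 0+3 = 3
p=1,j=2: not 1>2, acc = 3+3 = 6
p=1,j=3: not 1>3, acc = 6+3 = 9
p=2,j=1: 2>1, acc = 9+1 = 10
p=2,j=2: not 2>2, acc = 10+3 = 13
p=2,j=3: not 2>3, acc = 13+3 = 16
p=2,j=4: not 2>4, acc = 16+3 = 19
p=3,j=1: 3>1, acc = 19+2 = 21
p=3,j=2: 3>2, acc = 21+1 = 22
p=3,j=3: not 3>3, acc = 22+3 = 25
p=3,j=4: not 3>4, acc = 25+3 = 28
p=3,j=5: not 3>5, acc = 28+3 = 31
p=4,j=1: 4>1, acc = 31+3 = 34
p=4,j=2: 4>2, acc = 34+2 = 36
p=4,j=3: 4>3, acc = 36+1 = 37
p=4,j=4: not 4>4, acc = 37+3 = 40
p=4,j=5: not 4>5, acc = 40+3 = 43
p=4,j=6: not 4>6, acc = 43+3 = 46
p=5,j=1: 5>1, acc = 46+4 = 50
p=5,j=2: 5>2, acc = 50+3 = 53
p=5,j=3: 5>3, acc = 53+2 = 55
p=5,j=4: 5>4, acc = 55+1 = 56
p=5,j=5: not 5>5, acc = 56+3 = 59
p=5,j=6: not 5>6, acc = 59+3 = 62
p=5,j=7: not 5>7, acc = 62+3 = 65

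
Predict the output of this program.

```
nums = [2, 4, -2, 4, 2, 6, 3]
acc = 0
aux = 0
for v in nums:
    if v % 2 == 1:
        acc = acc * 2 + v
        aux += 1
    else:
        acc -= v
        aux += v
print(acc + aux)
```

-12

v=2: not odd, acc = 0-2 = -2; aux=2
v=4: not odd, acc = (-2)-4 = -6; aux=6
v=-2: not odd, acc = (-6)-(-2) = -4; aux=4
v=4: not odd, acc = (-4)-4 = -8; aux=8
v=2: not odd, acc = (-8)-2 = -10; aux=10
v=6: not odd, acc = (-10)-6 = -16; aux=16
v=3: odd, acc = (-16)*2+3 = -29; aux=17
acc+aux = (-29)+17 = -12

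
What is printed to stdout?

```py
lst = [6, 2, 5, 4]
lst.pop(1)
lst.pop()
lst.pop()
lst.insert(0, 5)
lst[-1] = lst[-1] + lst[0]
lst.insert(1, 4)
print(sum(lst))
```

pop(1) removes 2 → [6, 5, 4]
pop() removes 4 → [6, 5]
pop() removes 5 → [6]
insert 5 at 0 → [5, 6]
lst[-1] = lst[-1]+lst[0] = 6+5 = 11 → [5, 11]
insert 4 at 1 → [5, 4, 11]
sum = 20

20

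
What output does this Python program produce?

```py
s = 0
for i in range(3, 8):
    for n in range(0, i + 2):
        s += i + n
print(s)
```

i=3,n=0: s = 0+3 = 3
i=3,n=1: s = 3+4 = 7
i=3,n=2: s = 7+5 = 12
i=3,n=3: s = 12+6 = 18
i=3,n=4: s = 18+7 = 25
i=4,n=0: s = 25+4 = 29
i=4,n=1: s = 29+5 = 34
i=4,n=2: s = 34+6 = 40
i=4,n=3: s = 40+7 = 47
i=4,n=4: s = 47+8 = 55
i=4,n=5: s = 55+9 = 64
i=5,n=0: s = 64+5 = 69
i=5,n=1: s = 69+6 = 75
i=5,n=2: s = 75+7 = 82
i=5,n=3: s = 82+8 = 90
i=5,n=4: s = 90+9 = 99
i=5,n=5: s = 99+10 = 109
i=5,n=6: s = 109+11 = 120
i=6,n=0: s = 120+6 = 126
i=6,n=1: s = 126+7 = 133
i=6,n=2: s = 133+8 = 141
i=6,n=3: s = 141+9 = 150
i=6,n=4: s = 150+10 = 160
i=6,n=5: s = 160+11 = 171
i=6,n=6: s = 171+12 = 183
i=6,n=7: s = 183+13 = 196
i=7,n=0: s = 196+7 = 203
i=7,n=1: s = 203+8 = 211
i=7,n=2: s = 211+9 = 220
i=7,n=3: s = 220+10 = 230
i=7,n=4: s = 230+11 = 241
i=7,n=5: s = 241+12 = 253
i=7,n=6: s = 253+13 = 266
i=7,n=7: s = 266+14 = 280
i=7,n=8: s = 280+15 = 295

295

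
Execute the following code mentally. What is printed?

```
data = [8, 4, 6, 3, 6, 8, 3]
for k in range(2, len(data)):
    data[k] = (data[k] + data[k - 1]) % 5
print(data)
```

[8, 4, 0, 3, 4, 2, 0]

k=2: data[2] = (6+4)%5 = 0 → [8, 4, 0, 3, 6, 8, 3]
k=3: data[3] = (3+0)%5 = 3 → [8, 4, 0, 3, 6, 8, 3]
k=4: data[4] = (6+3)%5 = 4 → [8, 4, 0, 3, 4, 8, 3]
k=5: data[5] = (8+4)%5 = 2 → [8, 4, 0, 3, 4, 2, 3]
k=6: data[6] = (3+2)%5 = 0 → [8, 4, 0, 3, 4, 2, 0]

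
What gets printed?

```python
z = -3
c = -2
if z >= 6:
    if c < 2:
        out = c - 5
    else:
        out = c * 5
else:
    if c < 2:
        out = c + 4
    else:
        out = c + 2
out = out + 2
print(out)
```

4

z=-3, c=-2
z >= 6 is False; c < 2 is True
→ out = c + 4 = 2
out = 2+2 = 4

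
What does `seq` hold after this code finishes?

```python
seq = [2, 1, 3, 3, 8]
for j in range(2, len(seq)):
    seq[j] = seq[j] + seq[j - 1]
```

j=2: seq[2] = 3+1 = 4 → [2, 1, 4, 3, 8]
j=3: seq[3] = 3+4 = 7 → [2, 1, 4, 7, 8]
j=4: seq[4] = 8+7 = 15 → [2, 1, 4, 7, 15]

[2, 1, 4, 7, 15]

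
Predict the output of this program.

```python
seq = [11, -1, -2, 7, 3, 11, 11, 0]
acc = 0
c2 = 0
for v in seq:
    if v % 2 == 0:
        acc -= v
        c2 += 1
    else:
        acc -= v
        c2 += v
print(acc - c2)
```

-84

v=11: not even, acc = 0-11 = -11; c2=11
v=-1: not even, acc = (-11)-(-1) = -10; c2=10
v=-2: even, acc = (-10)-(-2) = -8; c2=11
v=7: not even, acc = (-8)-7 = -15; c2=18
v=3: not even, acc = (-15)-3 = -18; c2=21
v=11: not even, acc = (-18)-11 = -29; c2=32
v=11: not even, acc = (-29)-11 = -40; c2=43
v=0: even, acc = (-40)-0 = -40; c2=44
acc-c2 = (-40)-44 = -84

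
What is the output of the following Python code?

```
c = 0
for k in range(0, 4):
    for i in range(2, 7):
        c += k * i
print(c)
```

k=0,i=2: c = 0+0 = 0
k=0,i=3: c = 0+0 = 0
k=0,i=4: c = 0+0 = 0
k=0,i=5: c = 0+0 = 0
k=0,i=6: c = 0+0 = 0
k=1,i=2: c = 0+2 = 2
k=1,i=3: c = 2+3 = 5
k=1,i=4: c = 5+4 = 9
k=1,i=5: c = 9+5 = 14
k=1,i=6: c = 14+6 = 20
k=2,i=2: c = 20+4 = 24
k=2,i=3: c = 24+6 = 30
k=2,i=4: c = 30+8 = 38
k=2,i=5: c = 38+10 = 48
k=2,i=6: c = 48+12 = 60
k=3,i=2: c = 60+6 = 66
k=3,i=3: c = 66+9 = 75
k=3,i=4: c = 75+12 = 87
k=3,i=5: c = 87+15 = 102
k=3,i=6: c = 102+18 = 120

120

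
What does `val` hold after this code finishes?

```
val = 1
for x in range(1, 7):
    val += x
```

22

x=1: val = 1+1 = 2
x=2: val = 2+2 = 4
x=3: val = 4+3 = 7
x=4: val = 7+4 = 11
x=5: val = 11+5 = 16
x=6: val = 16+6 = 22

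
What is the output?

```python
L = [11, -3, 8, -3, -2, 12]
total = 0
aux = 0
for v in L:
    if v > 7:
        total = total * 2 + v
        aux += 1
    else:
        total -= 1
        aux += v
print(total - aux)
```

v=11: >7, total = 0*2+11 = 11; aux=1
v=-3: not >7, total = 11-1 = 10; aux=-2
v=8: >7, total = 10*2+8 = 28; aux=-1
v=-3: not >7, total = 28-1 = 27; aux=-4
v=-2: not >7, total = 27-1 = 26; aux=-6
v=12: >7, total = 26*2+12 = 64; aux=-5
total-aux = 64-(-5) = 69

69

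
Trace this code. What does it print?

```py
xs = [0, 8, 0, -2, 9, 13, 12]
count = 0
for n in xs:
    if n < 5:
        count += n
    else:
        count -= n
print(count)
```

n=0: <5, count = 0+0 = 0
n=8: not <5, count = 0-8 = -8
n=0: <5, count = (-8)+0 = -8
n=-2: <5, count = (-8)+(-2) = -10
n=9: not <5, count = (-10)-9 = -19
n=13: not <5, count = (-19)-13 = -32
n=12: not <5, count = (-32)-12 = -44

-44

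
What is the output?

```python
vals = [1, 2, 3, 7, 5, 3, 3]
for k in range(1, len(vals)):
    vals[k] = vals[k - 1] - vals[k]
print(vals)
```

k=1: vals[1] = 1-2 = -1 → [1, -1, 3, 7, 5, 3, 3]
k=2: vals[2] = (-1)-3 = -4 → [1, -1, -4, 7, 5, 3, 3]
k=3: vals[3] = (-4)-7 = -11 → [1, -1, -4, -11, 5, 3, 3]
k=4: vals[4] = (-11)-5 = -16 → [1, -1, -4, -11, -16, 3, 3]
k=5: vals[5] = (-16)-3 = -19 → [1, -1, -4, -11, -16, -19, 3]
k=6: vals[6] = (-19)-3 = -22 → [1, -1, -4, -11, -16, -19, -22]

[1, -1, -4, -11, -16, -19, -22]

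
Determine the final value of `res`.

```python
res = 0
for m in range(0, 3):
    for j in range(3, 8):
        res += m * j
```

m=0,j=3: res = 0+0 = 0
m=0,j=4: res = 0+0 = 0
m=0,j=5: res = 0+0 = 0
m=0,j=6: res = 0+0 = 0
m=0,j=7: res = 0+0 = 0
m=1,j=3: res = 0+3 = 3
m=1,j=4: res = 3+4 = 7
m=1,j=5: res = 7+5 = 12
m=1,j=6: res = 12+6 = 18
m=1,j=7: res = 18+7 = 25
m=2,j=3: res = 25+6 = 31
m=2,j=4: res = 31+8 = 39
m=2,j=5: res = 39+10 = 49
m=2,j=6: res = 49+12 = 61
m=2,j=7: res = 61+14 = 75

75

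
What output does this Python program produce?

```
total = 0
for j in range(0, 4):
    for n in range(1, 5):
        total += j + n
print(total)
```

j=0,n=1: total = 0+1 = 1
j=0,n=2: total = 1+2 = 3
j=0,n=3: total = 3+3 = 6
j=0,n=4: total = 6+4 = 10
j=1,n=1: total = 10+2 = 12
j=1,n=2: total = 12+3 = 15
j=1,n=3: total = 15+4 = 19
j=1,n=4: total = 19+5 = 24
j=2,n=1: total = 24+3 = 27
j=2,n=2: total = 27+4 = 31
j=2,n=3: total = 31+5 = 36
j=2,n=4: total = 36+6 = 42
j=3,n=1: total = 42+4 = 46
j=3,n=2: total = 46+5 = 51
j=3,n=3: total = 51+6 = 57
j=3,n=4: total = 57+7 = 64

64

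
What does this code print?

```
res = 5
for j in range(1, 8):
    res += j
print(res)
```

33

j=1: res = 5+1 = 6
j=2: res = 6+2 = 8
j=3: res = 8+3 = 11
j=4: res = 11+4 = 15
j=5: res = 15+5 = 20
j=6: res = 20+6 = 26
j=7: res = 26+7 = 33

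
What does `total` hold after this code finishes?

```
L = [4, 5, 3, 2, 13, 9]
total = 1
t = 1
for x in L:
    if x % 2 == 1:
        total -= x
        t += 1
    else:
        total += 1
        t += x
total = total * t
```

x=4: not odd, total = 1+1 = 2; t=5
x=5: odd, total = 2-5 = -3; t=6
x=3: odd, total = (-3)-3 = -6; t=7
x=2: not odd, total = (-6)+1 = -5; t=9
x=13: odd, total = (-5)-13 = -18; t=10
x=9: odd, total = (-18)-9 = -27; t=11
total*t = (-27)*11 = -297

-297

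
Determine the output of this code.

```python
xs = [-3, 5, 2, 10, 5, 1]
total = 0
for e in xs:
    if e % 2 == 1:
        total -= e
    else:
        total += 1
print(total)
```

e=-3: odd, total = 0-(-3) = 3
e=5: odd, total = 3-5 = -2
e=2: not odd, total = (-2)+1 = -1
e=10: not odd, total = (-1)+1 = 0
e=5: odd, total = 0-5 = -5
e=1: odd, total = (-5)-1 = -6

-6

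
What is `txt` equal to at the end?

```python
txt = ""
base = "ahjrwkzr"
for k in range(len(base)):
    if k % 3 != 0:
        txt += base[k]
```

k=0: skip
k=1: add 'h' → 'h'
k=2: add 'j' → 'hj'
k=3: skip
k=4: add 'w' → 'hjw'
k=5: add 'k' → 'hjwk'
k=6: skip
k=7: add 'r' → 'hjwkr'

'hjwkr'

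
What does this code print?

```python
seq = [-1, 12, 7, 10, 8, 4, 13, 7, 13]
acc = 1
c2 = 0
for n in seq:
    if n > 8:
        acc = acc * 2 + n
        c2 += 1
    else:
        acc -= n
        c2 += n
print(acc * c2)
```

n=-1: not >8, acc = 1-(-1) = 2; c2=-1
n=12: >8, acc = 2*2+12 = 16; c2=0
n=7: not >8, acc = 16-7 = 9; c2=7
n=10: >8, acc = 9*2+10 = 28; c2=8
n=8: not >8, acc = 28-8 = 20; c2=16
n=4: not >8, acc = 20-4 = 16; c2=20
n=13: >8, acc = 16*2+13 = 45; c2=21
n=7: not >8, acc = 45-7 = 38; c2=28
n=13: >8, acc = 38*2+13 = 89; c2=29
acc*c2 = 89*29 = 2581

2581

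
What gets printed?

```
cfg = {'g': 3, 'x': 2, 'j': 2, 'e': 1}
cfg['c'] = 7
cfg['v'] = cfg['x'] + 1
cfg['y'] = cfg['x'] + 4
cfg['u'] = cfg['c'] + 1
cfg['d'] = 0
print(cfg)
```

{'g': 3, 'x': 2, 'j': 2, 'e': 1, 'c': 7, 'v': 3, 'y': 6, 'u': 8, 'd': 0}

cfg['c'] = 7 → {'g': 3, 'x': 2, 'j': 2, 'e': 1, 'c': 7}
cfg['v'] = cfg['x']+1 = 3 → {'g': 3, 'x': 2, 'j': 2, 'e': 1, 'c': 7, 'v': 3}
cfg['y'] = cfg['x']+4 = 6 → {'g': 3, 'x': 2, 'j': 2, 'e': 1, 'c': 7, 'v': 3, 'y': 6}
cfg['u'] = cfg['c']+1 = 8 → {'g': 3, 'x': 2, 'j': 2, 'e': 1, 'c': 7, 'v': 3, 'y': 6, 'u': 8}
cfg['d'] = 0 → {'g': 3, 'x': 2, 'j': 2, 'e': 1, 'c': 7, 'v': 3, 'y': 6, 'u': 8, 'd': 0}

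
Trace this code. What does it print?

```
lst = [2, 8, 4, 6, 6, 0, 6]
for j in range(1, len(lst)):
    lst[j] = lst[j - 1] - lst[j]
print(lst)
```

[2, -6, -10, -16, -22, -22, -28]

j=1: lst[1] = 2-8 = -6 → [2, -6, 4, 6, 6, 0, 6]
j=2: lst[2] = (-6)-4 = -10 → [2, -6, -10, 6, 6, 0, 6]
j=3: lst[3] = (-10)-6 = -16 → [2, -6, -10, -16, 6, 0, 6]
j=4: lst[4] = (-16)-6 = -22 → [2, -6, -10, -16, -22, 0, 6]
j=5: lst[5] = (-22)-0 = -22 → [2, -6, -10, -16, -22, -22, 6]
j=6: lst[6] = (-22)-6 = -28 → [2, -6, -10, -16, -22, -22, -28]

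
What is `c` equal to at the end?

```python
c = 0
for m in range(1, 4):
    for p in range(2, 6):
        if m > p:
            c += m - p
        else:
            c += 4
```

45

m=1,p=2: not 1>2, c = 0+4 = 4
m=1,p=3: not 1>3, c = 4+4 = 8
m=1,p=4: not 1>4, c = 8+4 = 12
m=1,p=5: not 1>5, c = 12+4 = 16
m=2,p=2: not 2>2, c = 16+4 = 20
m=2,p=3: not 2>3, c = 20+4 = 24
m=2,p=4: not 2>4, c = 24+4 = 28
m=2,p=5: not 2>5, c = 28+4 = 32
m=3,p=2: 3>2, c = 32+1 = 33
m=3,p=3: not 3>3, c = 33+4 = 37
m=3,p=4: not 3>4, c = 37+4 = 41
m=3,p=5: not 3>5, c = 41+4 = 45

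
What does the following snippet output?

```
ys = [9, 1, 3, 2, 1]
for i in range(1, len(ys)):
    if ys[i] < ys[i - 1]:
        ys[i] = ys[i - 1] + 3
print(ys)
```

i=1: 1<9, ys[1] = 9+3 = 12 → [9, 12, 3, 2, 1]
i=2: 3<12, ys[2] = 12+3 = 15 → [9, 12, 15, 2, 1]
i=3: 2<15, ys[3] = 15+3 = 18 → [9, 12, 15, 18, 1]
i=4: 1<18, ys[4] = 18+3 = 21 → [9, 12, 15, 18, 21]

[9, 12, 15, 18, 21]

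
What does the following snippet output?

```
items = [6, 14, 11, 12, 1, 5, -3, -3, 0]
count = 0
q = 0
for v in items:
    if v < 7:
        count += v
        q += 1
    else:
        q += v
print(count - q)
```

v=6: <7, count = 0+6 = 6; q=1
v=14: not <7; q=15
v=11: not <7; q=26
v=12: not <7; q=38
v=1: <7, count = 6+1 = 7; q=39
v=5: <7, count = 7+5 = 12; q=40
v=-3: <7, count = 12+(-3) = 9; q=41
v=-3: <7, count = 9+(-3) = 6; q=42
v=0: <7, count = 6+0 = 6; q=43
count-q = 6-43 = -37

-37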